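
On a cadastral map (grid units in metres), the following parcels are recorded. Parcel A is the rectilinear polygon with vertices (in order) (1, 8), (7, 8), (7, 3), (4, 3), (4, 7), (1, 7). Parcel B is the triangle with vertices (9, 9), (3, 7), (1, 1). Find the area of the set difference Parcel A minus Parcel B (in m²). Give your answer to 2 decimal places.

11.00

|Parcel A| = 18, |Parcel A∩Parcel B| = 7.
|Parcel A ∖ Parcel B| = |Parcel A| − |Parcel A∩Parcel B| = 18 − 7 = 11.00.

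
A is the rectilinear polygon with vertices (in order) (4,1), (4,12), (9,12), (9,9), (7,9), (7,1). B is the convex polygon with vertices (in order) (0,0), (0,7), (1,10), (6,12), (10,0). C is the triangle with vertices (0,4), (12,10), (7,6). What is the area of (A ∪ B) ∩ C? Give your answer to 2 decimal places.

The region (A ∪ B) ∩ C is the polygon with vertices (7.79,6.632), (7,6), (0,4), (7.429,7.714).
By the shoelace formula its area is 6.11.

6.11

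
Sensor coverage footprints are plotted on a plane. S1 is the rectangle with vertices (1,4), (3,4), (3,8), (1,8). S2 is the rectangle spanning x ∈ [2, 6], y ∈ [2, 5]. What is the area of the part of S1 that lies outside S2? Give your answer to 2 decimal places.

7.00

|S1∩S2|: x∈[2,3], y∈[4,5] → 1·1 = 1.
|S1| = 8.
|S1 ∖ S2| = |S1| − |S1∩S2| = 8 − 1 = 7.00.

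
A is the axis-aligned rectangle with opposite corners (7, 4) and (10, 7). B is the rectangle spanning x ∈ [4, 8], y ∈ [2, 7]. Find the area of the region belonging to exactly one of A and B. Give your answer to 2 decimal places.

|A∩B|: x∈[7,8], y∈[4,7] → 1·3 = 3.
|A △ B| = |A| + |B| − 2·|A∩B| = 9 + 20 − 6 = 23.00.

23.00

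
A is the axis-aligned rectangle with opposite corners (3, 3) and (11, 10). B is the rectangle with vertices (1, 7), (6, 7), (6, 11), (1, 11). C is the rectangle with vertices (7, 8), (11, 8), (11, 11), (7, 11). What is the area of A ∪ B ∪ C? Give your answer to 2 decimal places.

By inclusion–exclusion:
Individual areas: |A| = 56, |B| = 20, |C| = 12.
|A∩B|: x∈[3,6], y∈[7,10] → 3·3 = 9.
|A∩C|: x∈[7,11], y∈[8,10] → 4·2 = 8.
|B∩C| = 0 (no overlap).
|A∩B∩C| = 0.
|A ∪ B ∪ C| = 88 − 17 + 0 = 71.00.

71.00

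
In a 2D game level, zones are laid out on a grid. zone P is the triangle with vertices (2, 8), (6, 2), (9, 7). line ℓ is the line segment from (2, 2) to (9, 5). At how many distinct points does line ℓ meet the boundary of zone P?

2

The segment meets the boundary at (7.385,4.308), (5.111,3.333).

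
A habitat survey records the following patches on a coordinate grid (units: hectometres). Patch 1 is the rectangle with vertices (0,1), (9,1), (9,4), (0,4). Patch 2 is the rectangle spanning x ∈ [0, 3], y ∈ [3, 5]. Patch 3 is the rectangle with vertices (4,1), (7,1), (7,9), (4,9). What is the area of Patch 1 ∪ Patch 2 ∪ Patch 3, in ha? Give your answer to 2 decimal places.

By inclusion–exclusion:
Individual areas: |Patch 1| = 27, |Patch 2| = 6, |Patch 3| = 24.
|Patch 1∩Patch 2|: x∈[0,3], y∈[3,4] → 3·1 = 3.
|Patch 1∩Patch 3|: x∈[4,7], y∈[1,4] → 3·3 = 9.
|Patch 2∩Patch 3| = 0 (no overlap).
|Patch 1∩Patch 2∩Patch 3| = 0.
|Patch 1 ∪ Patch 2 ∪ Patch 3| = 57 − 12 + 0 = 45.00.

45.00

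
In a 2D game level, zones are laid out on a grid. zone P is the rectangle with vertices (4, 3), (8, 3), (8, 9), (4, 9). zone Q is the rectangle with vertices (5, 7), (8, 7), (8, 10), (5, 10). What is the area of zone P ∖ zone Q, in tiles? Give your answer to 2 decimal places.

|zone P∩zone Q|: x∈[5,8], y∈[7,9] → 3·2 = 6.
|zone P| = 24.
|zone P ∖ zone Q| = |zone P| − |zone P∩zone Q| = 24 − 6 = 18.00.

18.00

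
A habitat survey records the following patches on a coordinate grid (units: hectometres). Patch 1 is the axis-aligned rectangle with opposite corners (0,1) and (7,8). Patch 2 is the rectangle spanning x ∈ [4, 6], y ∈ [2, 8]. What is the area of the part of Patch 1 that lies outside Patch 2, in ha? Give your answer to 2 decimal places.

37.00

|Patch 1∩Patch 2|: x∈[4,6], y∈[2,8] → 2·6 = 12.
|Patch 1| = 49.
|Patch 1 ∖ Patch 2| = |Patch 1| − |Patch 1∩Patch 2| = 49 − 12 = 37.00.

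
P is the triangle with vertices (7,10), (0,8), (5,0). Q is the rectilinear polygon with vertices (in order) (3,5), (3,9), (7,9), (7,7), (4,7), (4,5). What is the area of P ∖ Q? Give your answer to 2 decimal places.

23.84

|P| = 33, |P∩Q| = 9.1643.
|P ∖ Q| = |P| − |P∩Q| = 33 − 9.1643 = 23.84.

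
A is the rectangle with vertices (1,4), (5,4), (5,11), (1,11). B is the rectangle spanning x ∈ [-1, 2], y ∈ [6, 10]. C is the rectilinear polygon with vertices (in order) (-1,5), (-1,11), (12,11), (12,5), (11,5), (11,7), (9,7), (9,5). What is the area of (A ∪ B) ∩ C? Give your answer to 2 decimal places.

The region (A ∪ B) ∩ C is the polygon with vertices (5,11), (5,5), (1,5), (1,6), (-1,6), (-1,10), (1,10), (1,11).
By the shoelace formula its area is 32.00.

32.00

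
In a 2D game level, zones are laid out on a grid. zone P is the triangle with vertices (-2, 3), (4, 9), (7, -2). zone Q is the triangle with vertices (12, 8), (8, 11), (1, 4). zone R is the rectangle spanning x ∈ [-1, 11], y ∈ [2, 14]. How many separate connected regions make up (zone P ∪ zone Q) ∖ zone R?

(zone P ∪ zone Q) ∖ zone R splits into 3 disjoint pieces (area 0.5568, area 12.2182, area 0.7778).

3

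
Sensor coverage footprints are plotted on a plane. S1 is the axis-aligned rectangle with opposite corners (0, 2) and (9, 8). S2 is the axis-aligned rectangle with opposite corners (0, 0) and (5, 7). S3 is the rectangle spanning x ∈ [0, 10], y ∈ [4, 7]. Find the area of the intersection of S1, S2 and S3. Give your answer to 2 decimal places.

15.00

The intersection is the polygon with vertices (5,7), (5,4), (0,4), (0,7).
By the shoelace formula its area is 15.00.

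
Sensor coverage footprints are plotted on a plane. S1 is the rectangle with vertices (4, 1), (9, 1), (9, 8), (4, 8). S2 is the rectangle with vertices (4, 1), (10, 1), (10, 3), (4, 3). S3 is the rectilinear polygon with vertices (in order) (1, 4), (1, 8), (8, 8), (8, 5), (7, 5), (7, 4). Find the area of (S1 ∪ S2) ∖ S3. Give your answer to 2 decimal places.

22.00

|S1 ∪ S2| = 37.
|(S1 ∪ S2) ∩ S3| = 15.
|(S1 ∪ S2) ∖ S3| = 37 − 15 = 22.00.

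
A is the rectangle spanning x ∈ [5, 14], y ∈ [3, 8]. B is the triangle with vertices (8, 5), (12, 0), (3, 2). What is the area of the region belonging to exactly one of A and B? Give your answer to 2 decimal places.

53.70

|A| = 45, |B| = 18.5, |A∩B| = 4.9.
|A △ B| = |A| + |B| − 2·|A∩B| = 45 + 18.5 − 9.8 = 53.70.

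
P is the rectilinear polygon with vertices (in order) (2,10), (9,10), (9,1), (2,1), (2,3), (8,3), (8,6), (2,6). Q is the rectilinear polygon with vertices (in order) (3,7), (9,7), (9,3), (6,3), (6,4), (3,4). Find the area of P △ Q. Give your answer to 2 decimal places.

48.00

|P| = 45, |Q| = 21, |P∩Q| = 9.
|P △ Q| = |P| + |Q| − 2·|P∩Q| = 45 + 21 − 18 = 48.00.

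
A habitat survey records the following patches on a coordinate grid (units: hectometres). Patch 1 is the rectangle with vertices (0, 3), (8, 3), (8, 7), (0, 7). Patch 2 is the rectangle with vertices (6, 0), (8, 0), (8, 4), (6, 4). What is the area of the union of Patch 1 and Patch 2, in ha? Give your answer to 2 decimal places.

38.00

By inclusion–exclusion:
Individual areas: |Patch 1| = 32, |Patch 2| = 8.
|Patch 1∩Patch 2|: x∈[6,8], y∈[3,4] → 2·1 = 2.
|Patch 1 ∪ Patch 2| = 40 − 2 = 38.00.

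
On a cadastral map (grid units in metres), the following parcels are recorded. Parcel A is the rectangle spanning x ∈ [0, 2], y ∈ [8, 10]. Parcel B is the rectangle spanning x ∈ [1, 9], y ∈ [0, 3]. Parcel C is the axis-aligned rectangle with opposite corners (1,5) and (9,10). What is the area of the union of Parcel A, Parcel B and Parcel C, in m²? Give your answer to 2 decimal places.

66.00

By inclusion–exclusion:
Individual areas: |Parcel A| = 4, |Parcel B| = 24, |Parcel C| = 40.
|Parcel A∩Parcel B| = 0 (no overlap).
|Parcel A∩Parcel C|: x∈[1,2], y∈[8,10] → 1·2 = 2.
|Parcel B∩Parcel C| = 0 (no overlap).
|Parcel A∩Parcel B∩Parcel C| = 0.
|Parcel A ∪ Parcel B ∪ Parcel C| = 68 − 2 + 0 = 66.00.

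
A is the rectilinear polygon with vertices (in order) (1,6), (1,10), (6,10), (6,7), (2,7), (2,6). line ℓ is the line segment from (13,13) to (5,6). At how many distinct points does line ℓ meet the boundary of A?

0

The segment lies entirely outside A and never meets its boundary.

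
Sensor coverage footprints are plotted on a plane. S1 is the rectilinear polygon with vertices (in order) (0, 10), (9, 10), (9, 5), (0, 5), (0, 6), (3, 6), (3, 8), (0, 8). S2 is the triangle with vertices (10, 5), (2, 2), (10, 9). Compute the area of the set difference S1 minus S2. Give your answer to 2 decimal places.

|S1| = 39, |S1∩S2| = 5.5804.
|S1 ∖ S2| = |S1| − |S1∩S2| = 39 − 5.5804 = 33.42.

33.42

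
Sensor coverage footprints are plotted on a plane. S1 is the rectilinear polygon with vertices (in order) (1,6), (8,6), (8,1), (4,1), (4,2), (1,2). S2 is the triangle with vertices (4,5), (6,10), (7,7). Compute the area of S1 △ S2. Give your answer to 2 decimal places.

36.40

|S1| = 32, |S2| = 5.5, |S1∩S2| = 0.55.
|S1 △ S2| = |S1| + |S2| − 2·|S1∩S2| = 32 + 5.5 − 1.1 = 36.40.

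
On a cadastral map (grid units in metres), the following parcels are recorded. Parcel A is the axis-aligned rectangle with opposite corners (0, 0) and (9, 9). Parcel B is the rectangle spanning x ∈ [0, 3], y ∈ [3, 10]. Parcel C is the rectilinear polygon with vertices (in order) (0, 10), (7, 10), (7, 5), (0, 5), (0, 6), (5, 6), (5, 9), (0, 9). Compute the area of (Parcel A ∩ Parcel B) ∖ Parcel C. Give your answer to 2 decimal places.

15.00

|Parcel A ∩ Parcel B| = 18.
|(Parcel A ∩ Parcel B) ∩ Parcel C| = 3.
|(Parcel A ∩ Parcel B) ∖ Parcel C| = 18 − 3 = 15.00.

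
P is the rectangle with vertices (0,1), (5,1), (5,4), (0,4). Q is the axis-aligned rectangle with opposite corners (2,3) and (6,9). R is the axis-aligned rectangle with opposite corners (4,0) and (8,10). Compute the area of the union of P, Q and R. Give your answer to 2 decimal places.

62.00

By inclusion–exclusion:
Individual areas: |P| = 15, |Q| = 24, |R| = 40.
|P∩Q|: x∈[2,5], y∈[3,4] → 3·1 = 3.
|P∩R|: x∈[4,5], y∈[1,4] → 1·3 = 3.
|Q∩R|: x∈[4,6], y∈[3,9] → 2·6 = 12.
|P∩Q∩R| = 1.
|P ∪ Q ∪ R| = 79 − 18 + 1 = 62.00.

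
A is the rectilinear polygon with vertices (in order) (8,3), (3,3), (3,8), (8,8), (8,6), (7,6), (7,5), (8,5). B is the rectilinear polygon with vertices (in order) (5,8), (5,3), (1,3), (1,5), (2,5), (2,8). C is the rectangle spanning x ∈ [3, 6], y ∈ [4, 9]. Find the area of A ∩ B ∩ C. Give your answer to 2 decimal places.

The intersection is the polygon with vertices (3,8), (5,8), (5,4), (3,4).
By the shoelace formula its area is 8.00.

8.00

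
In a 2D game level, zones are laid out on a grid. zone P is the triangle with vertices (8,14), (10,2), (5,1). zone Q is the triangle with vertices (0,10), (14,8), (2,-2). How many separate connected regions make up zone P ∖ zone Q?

2

zone P ∖ zone Q splits into 2 disjoint pieces (area 5.2122, area 5.0937).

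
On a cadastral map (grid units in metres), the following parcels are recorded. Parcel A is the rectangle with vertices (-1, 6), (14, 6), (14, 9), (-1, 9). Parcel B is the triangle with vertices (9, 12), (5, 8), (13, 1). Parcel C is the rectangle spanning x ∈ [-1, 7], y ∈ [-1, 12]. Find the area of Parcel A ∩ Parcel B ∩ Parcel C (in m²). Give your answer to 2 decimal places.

3.25

The intersection is the polygon with vertices (5,8), (6,9), (7,9), (7,6.25).
By the shoelace formula its area is 3.25.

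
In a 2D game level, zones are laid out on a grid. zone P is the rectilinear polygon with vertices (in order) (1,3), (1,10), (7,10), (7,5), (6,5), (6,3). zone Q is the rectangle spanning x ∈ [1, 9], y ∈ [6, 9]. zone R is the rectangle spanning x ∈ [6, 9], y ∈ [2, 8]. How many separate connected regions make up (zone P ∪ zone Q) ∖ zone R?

(zone P ∪ zone Q) ∖ zone R is a single connected region.

1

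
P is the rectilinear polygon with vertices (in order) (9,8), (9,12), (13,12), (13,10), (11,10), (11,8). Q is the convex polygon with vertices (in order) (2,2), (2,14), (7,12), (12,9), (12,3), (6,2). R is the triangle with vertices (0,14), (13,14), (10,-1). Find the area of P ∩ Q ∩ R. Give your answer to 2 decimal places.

The intersection is the polygon with vertices (11,9.6), (11,8), (9,8), (9,10.8).
By the shoelace formula its area is 4.40.

4.40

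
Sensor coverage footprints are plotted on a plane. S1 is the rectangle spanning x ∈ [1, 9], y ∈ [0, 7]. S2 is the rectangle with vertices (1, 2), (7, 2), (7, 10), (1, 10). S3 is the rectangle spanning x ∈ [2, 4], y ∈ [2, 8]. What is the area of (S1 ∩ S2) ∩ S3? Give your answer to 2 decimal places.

10.00

The region (S1 ∩ S2) ∩ S3 is the polygon with vertices (2,2), (2,7), (4,7), (4,2).
By the shoelace formula its area is 10.00.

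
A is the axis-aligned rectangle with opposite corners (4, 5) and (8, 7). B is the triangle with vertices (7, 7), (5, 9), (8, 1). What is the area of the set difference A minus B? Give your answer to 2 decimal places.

|A| = 8, |A∩B| = 2.0833.
|A ∖ B| = |A| − |A∩B| = 8 − 2.0833 = 5.92.

5.92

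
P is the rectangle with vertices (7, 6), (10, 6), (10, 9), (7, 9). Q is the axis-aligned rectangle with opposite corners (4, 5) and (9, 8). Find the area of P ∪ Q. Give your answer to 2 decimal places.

20.00

By inclusion–exclusion:
Individual areas: |P| = 9, |Q| = 15.
|P∩Q|: x∈[7,9], y∈[6,8] → 2·2 = 4.
|P ∪ Q| = 24 − 4 = 20.00.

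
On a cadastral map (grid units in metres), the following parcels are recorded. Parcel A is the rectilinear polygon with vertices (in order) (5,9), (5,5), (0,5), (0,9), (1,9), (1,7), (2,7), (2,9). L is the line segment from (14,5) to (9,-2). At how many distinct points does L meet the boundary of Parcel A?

0

The segment lies entirely outside Parcel A and never meets its boundary.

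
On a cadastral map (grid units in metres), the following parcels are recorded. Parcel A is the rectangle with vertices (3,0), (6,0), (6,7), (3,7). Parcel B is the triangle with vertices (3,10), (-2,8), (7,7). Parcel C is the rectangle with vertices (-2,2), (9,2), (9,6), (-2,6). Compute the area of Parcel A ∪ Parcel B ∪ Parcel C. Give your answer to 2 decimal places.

64.50

By inclusion–exclusion:
Individual areas: |Parcel A| = 21, |Parcel B| = 11.5, |Parcel C| = 44.
|Parcel A∩Parcel B| = 0.
|Parcel A∩Parcel C|: x∈[3,6], y∈[2,6] → 3·4 = 12.
|Parcel B∩Parcel C| = 0.
|Parcel A∩Parcel B∩Parcel C| = 0.
|Parcel A ∪ Parcel B ∪ Parcel C| = 76.5 − 12 + 0 = 64.50.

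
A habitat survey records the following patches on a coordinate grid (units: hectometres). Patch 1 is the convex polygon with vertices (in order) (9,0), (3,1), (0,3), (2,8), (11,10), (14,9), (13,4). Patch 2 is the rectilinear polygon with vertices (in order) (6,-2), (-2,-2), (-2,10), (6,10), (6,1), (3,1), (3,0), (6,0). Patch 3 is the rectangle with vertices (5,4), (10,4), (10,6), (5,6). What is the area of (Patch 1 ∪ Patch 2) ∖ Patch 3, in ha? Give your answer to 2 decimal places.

|Patch 1 ∪ Patch 2| = 154.2222.
|(Patch 1 ∪ Patch 2) ∩ Patch 3| = 10.
|(Patch 1 ∪ Patch 2) ∖ Patch 3| = 154.2222 − 10 = 144.22.

144.22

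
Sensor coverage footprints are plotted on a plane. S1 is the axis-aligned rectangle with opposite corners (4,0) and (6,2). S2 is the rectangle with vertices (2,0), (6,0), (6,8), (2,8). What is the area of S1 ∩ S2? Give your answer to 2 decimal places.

4.00

|S1∩S2|: x∈[4,6], y∈[0,2] → 2·2 = 4.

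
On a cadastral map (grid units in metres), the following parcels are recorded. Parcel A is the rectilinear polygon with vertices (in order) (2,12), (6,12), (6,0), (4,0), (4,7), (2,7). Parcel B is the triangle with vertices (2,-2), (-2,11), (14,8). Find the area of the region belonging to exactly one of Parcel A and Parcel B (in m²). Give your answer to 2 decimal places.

|Parcel A| = 34, |Parcel B| = 98, |Parcel A∩Parcel B| = 24.4333.
|Parcel A △ Parcel B| = |Parcel A| + |Parcel B| − 2·|Parcel A∩Parcel B| = 34 + 98 − 48.8667 = 83.13.

83.13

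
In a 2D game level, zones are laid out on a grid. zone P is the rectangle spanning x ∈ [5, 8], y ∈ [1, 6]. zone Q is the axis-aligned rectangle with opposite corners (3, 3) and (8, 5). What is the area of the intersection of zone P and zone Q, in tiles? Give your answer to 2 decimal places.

6.00

|zone P∩zone Q|: x∈[5,8], y∈[3,5] → 3·2 = 6.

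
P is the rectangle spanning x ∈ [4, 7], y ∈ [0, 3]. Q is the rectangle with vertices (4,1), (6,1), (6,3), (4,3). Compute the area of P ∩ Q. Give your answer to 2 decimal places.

|P∩Q|: x∈[4,6], y∈[1,3] → 2·2 = 4.

4.00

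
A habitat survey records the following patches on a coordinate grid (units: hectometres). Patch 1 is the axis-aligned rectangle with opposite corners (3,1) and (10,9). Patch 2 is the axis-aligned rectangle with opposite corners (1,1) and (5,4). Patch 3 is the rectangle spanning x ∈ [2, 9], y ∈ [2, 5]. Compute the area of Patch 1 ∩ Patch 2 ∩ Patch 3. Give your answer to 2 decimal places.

The intersection is the polygon with vertices (5,4), (5,2), (3,2), (3,4).
By the shoelace formula its area is 4.00.

4.00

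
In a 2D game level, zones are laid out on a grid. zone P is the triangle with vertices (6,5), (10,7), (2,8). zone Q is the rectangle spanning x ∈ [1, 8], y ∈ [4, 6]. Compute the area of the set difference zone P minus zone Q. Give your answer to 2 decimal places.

8.33

|zone P| = 10, |zone P∩zone Q| = 1.6667.
|zone P ∖ zone Q| = |zone P| − |zone P∩zone Q| = 10 − 1.6667 = 8.33.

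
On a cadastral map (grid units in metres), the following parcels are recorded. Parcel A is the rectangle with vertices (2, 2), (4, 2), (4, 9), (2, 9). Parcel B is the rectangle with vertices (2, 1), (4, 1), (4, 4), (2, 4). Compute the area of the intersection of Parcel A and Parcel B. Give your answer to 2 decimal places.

|Parcel A∩Parcel B|: x∈[2,4], y∈[2,4] → 2·2 = 4.

4.00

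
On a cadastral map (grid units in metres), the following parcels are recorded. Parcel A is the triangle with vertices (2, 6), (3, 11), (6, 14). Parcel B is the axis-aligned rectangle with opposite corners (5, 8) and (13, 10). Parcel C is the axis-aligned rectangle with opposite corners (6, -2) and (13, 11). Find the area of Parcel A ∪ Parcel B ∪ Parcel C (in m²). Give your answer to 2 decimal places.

99.00

By inclusion–exclusion:
Individual areas: |Parcel A| = 6, |Parcel B| = 16, |Parcel C| = 91.
|Parcel A∩Parcel B| = 0.
|Parcel A∩Parcel C| = 0.
|Parcel B∩Parcel C|: x∈[6,13], y∈[8,10] → 7·2 = 14.
|Parcel A∩Parcel B∩Parcel C| = 0.
|Parcel A ∪ Parcel B ∪ Parcel C| = 113 − 14 + 0 = 99.00.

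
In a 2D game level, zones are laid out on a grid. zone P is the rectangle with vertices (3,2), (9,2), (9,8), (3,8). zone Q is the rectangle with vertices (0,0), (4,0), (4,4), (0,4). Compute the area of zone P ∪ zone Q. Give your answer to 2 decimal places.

50.00

By inclusion–exclusion:
Individual areas: |zone P| = 36, |zone Q| = 16.
|zone P∩zone Q|: x∈[3,4], y∈[2,4] → 1·2 = 2.
|zone P ∪ zone Q| = 52 − 2 = 50.00.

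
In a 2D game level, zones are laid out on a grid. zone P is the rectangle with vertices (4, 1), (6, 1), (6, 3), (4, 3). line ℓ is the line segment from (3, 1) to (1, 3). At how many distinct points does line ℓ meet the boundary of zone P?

The segment lies entirely outside zone P and never meets its boundary.

0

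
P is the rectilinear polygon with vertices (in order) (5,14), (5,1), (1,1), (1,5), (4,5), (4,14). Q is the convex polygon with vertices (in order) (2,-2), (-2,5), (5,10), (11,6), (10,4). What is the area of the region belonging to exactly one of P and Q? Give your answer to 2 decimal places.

|P| = 25, |Q| = 81.5, |P∩Q| = 20.6429.
|P △ Q| = |P| + |Q| − 2·|P∩Q| = 25 + 81.5 − 41.2857 = 65.21.

65.21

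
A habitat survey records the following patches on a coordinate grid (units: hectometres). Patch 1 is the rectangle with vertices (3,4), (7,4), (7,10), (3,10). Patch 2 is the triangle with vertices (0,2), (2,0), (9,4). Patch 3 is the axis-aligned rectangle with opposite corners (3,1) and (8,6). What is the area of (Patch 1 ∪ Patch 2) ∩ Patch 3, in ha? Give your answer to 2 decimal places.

|Patch 1 ∪ Patch 2| = 35.
|(Patch 1 ∪ Patch 2) ∩ Patch 3| = 13.95.

13.95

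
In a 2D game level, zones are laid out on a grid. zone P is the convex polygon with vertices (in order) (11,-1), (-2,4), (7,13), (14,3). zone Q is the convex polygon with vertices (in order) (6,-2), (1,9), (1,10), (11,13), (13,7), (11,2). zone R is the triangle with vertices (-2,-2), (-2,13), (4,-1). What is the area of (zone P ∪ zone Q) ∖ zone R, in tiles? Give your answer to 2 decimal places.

|zone P ∪ zone Q| = 138.6525.
|(zone P ∪ zone Q) ∩ zone R| = 8.6329.
|(zone P ∪ zone Q) ∖ zone R| = 138.6525 − 8.6329 = 130.02.

130.02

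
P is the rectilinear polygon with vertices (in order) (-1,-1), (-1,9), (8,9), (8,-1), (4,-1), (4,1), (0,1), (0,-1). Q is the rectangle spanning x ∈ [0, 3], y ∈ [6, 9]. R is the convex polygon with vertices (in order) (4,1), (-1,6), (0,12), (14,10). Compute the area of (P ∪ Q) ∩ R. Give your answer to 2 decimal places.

51.55

The region (P ∪ Q) ∩ R is the polygon with vertices (0,9), (3,9), (8,9), (8,4.6), (4,1), (-1,6), (-0.5,9).
By the shoelace formula its area is 51.55.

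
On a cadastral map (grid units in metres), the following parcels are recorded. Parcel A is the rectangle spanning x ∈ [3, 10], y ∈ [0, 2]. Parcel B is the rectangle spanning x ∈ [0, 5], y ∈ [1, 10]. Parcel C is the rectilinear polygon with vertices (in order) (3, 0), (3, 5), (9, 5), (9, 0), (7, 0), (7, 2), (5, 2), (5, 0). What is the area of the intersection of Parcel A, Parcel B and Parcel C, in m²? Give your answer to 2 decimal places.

2.00

The intersection is the polygon with vertices (5,2), (5,1), (3,1), (3,2).
By the shoelace formula its area is 2.00.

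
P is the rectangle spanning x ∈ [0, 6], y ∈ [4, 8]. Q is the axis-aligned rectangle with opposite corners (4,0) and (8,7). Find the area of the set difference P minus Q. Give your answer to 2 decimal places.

18.00

|P∩Q|: x∈[4,6], y∈[4,7] → 2·3 = 6.
|P| = 24.
|P ∖ Q| = |P| − |P∩Q| = 24 − 6 = 18.00.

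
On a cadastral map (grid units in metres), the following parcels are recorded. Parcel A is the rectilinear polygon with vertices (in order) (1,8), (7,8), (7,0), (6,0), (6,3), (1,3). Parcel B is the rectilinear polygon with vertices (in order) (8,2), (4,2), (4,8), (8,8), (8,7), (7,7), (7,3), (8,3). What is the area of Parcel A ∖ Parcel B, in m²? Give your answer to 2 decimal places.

17.00

|Parcel A| = 33, |Parcel A∩Parcel B| = 16.
|Parcel A ∖ Parcel B| = |Parcel A| − |Parcel A∩Parcel B| = 33 − 16 = 17.00.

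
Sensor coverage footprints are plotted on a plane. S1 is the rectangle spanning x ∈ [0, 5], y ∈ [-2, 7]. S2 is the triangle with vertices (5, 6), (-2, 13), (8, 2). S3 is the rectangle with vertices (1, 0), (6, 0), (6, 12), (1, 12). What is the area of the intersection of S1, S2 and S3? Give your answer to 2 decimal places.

0.81

The intersection is the polygon with vertices (3.454,7), (4,7), (5,6), (5,5.3).
By the shoelace formula its area is 0.81.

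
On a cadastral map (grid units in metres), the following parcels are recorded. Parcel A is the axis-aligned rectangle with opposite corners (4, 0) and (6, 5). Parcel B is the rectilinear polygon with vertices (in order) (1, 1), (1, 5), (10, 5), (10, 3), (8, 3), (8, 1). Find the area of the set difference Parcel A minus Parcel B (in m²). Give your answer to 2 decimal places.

|Parcel A| = 10, |Parcel A∩Parcel B| = 8.
|Parcel A ∖ Parcel B| = |Parcel A| − |Parcel A∩Parcel B| = 10 − 8 = 2.00.

2.00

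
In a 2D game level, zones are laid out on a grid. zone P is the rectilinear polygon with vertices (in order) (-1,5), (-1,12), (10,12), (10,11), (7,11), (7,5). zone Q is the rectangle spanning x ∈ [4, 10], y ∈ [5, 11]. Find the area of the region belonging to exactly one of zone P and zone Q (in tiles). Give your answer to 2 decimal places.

59.00

|zone P| = 59, |zone Q| = 36, |zone P∩zone Q| = 18.
|zone P △ zone Q| = |zone P| + |zone Q| − 2·|zone P∩zone Q| = 59 + 36 − 36 = 59.00.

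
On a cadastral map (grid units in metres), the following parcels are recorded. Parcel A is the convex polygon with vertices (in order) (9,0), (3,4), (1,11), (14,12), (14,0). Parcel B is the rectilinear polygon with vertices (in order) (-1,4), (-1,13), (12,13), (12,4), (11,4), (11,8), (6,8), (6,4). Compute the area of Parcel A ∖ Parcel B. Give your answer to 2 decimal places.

|Parcel A| = 122.5, |Parcel A∩Parcel B| = 54.6538.
|Parcel A ∖ Parcel B| = |Parcel A| − |Parcel A∩Parcel B| = 122.5 − 54.6538 = 67.85.

67.85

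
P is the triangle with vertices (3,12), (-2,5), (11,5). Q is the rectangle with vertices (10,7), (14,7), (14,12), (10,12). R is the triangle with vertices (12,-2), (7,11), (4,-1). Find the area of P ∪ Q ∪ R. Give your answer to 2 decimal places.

By inclusion–exclusion:
Individual areas: |P| = 45.5, |Q| = 20, |R| = 49.5.
|P∩Q| = 0.
|P∩R| = 8.9705.
|Q∩R| = 0.
|P∩Q∩R| = 0.
|P ∪ Q ∪ R| = 115 − 8.9705 + 0 = 106.03.

106.03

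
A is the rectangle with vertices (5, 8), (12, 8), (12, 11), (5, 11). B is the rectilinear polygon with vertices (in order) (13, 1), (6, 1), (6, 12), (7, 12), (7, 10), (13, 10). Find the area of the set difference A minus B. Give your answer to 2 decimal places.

|A| = 21, |A∩B| = 13.
|A ∖ B| = |A| − |A∩B| = 21 − 13 = 8.00.

8.00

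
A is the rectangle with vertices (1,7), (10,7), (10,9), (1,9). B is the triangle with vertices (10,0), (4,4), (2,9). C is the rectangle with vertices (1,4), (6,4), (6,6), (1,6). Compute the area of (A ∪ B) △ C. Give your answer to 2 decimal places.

|A ∪ B| = 28.0222.
|(A ∪ B) ∩ C| = 3.8.
|(A ∪ B) △ C| = 28.0222 + 10 − 7.6 = 30.42.

30.42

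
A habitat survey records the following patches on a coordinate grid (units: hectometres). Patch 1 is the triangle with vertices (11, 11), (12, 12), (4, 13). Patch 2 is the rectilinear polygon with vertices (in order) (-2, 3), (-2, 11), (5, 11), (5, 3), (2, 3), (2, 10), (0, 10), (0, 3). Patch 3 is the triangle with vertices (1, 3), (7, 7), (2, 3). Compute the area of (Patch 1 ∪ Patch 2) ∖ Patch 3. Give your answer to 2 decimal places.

45.10

|Patch 1 ∪ Patch 2| = 46.5.
|(Patch 1 ∪ Patch 2) ∩ Patch 3| = 1.4.
|(Patch 1 ∪ Patch 2) ∖ Patch 3| = 46.5 − 1.4 = 45.10.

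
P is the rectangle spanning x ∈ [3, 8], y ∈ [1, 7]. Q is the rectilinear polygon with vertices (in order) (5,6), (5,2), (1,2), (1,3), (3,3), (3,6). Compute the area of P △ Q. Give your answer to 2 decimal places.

24.00

|P| = 30, |Q| = 10, |P∩Q| = 8.
|P △ Q| = |P| + |Q| − 2·|P∩Q| = 30 + 10 − 16 = 24.00.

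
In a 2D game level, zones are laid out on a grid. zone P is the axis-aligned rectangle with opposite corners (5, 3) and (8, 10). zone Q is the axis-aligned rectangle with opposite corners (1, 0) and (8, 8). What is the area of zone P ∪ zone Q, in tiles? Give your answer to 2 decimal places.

By inclusion–exclusion:
Individual areas: |zone P| = 21, |zone Q| = 56.
|zone P∩zone Q|: x∈[5,8], y∈[3,8] → 3·5 = 15.
|zone P ∪ zone Q| = 77 − 15 = 62.00.

62.00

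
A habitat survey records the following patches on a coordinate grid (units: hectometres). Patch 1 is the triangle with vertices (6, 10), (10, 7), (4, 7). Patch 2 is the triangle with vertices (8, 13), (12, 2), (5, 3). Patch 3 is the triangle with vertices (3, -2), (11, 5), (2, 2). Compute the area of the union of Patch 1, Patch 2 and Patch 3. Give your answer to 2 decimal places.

56.02

By inclusion–exclusion:
Individual areas: |Patch 1| = 9, |Patch 2| = 36.5, |Patch 3| = 19.5.
|Patch 1∩Patch 2| = 4.4204.
|Patch 1∩Patch 3| = 0.
|Patch 2∩Patch 3| = 4.5599.
|Patch 1∩Patch 2∩Patch 3| = 0.
|Patch 1 ∪ Patch 2 ∪ Patch 3| = 65 − 8.9803 + 0 = 56.02.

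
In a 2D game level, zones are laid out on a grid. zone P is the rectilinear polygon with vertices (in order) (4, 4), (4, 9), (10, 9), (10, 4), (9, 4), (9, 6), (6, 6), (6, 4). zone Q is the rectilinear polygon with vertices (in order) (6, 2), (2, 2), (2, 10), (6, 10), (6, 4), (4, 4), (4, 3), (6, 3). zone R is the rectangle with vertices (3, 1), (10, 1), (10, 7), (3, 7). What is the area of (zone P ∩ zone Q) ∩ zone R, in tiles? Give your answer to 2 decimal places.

The region (zone P ∩ zone Q) ∩ zone R is the polygon with vertices (6,6), (6,4), (4,4), (4,7), (6,7).
By the shoelace formula its area is 6.00.

6.00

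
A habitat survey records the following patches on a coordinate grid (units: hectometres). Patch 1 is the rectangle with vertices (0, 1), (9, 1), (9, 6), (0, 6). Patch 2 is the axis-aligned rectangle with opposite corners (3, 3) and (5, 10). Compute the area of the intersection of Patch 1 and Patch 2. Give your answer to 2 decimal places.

|Patch 1∩Patch 2|: x∈[3,5], y∈[3,6] → 2·3 = 6.

6.00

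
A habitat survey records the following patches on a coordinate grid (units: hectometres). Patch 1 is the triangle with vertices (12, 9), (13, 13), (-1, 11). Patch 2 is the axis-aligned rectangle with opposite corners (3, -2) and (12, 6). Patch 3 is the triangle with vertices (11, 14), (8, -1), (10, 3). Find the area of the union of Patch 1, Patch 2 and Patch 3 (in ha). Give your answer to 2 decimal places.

101.36

By inclusion–exclusion:
Individual areas: |Patch 1| = 27, |Patch 2| = 72, |Patch 3| = 9.
|Patch 1∩Patch 2| = 0.
|Patch 1∩Patch 3| = 1.1316.
|Patch 2∩Patch 3| = 5.5091.
|Patch 1∩Patch 2∩Patch 3| = 0.
|Patch 1 ∪ Patch 2 ∪ Patch 3| = 108 − 6.6407 + 0 = 101.36.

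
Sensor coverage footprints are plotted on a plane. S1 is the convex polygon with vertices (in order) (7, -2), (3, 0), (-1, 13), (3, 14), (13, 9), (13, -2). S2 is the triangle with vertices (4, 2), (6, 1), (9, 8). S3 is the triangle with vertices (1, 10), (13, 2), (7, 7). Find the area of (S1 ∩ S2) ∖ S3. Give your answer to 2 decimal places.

8.00

|S1 ∩ S2| = 8.5.
|(S1 ∩ S2) ∩ S3| = 0.4985.
|(S1 ∩ S2) ∖ S3| = 8.5 − 0.4985 = 8.00.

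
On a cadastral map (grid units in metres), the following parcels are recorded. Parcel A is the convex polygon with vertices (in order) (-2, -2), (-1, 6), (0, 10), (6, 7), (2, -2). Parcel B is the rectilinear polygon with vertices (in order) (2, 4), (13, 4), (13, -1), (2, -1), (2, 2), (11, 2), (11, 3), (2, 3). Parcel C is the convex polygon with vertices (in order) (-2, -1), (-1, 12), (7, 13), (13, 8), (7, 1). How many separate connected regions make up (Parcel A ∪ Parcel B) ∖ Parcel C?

1

(Parcel A ∪ Parcel B) ∖ Parcel C is a single connected region.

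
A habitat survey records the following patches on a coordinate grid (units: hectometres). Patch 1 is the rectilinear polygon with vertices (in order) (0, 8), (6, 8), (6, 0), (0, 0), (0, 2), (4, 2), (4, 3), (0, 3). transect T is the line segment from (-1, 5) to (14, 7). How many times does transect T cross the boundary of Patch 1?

The segment meets the boundary at (6,5.933), (0,5.133).

2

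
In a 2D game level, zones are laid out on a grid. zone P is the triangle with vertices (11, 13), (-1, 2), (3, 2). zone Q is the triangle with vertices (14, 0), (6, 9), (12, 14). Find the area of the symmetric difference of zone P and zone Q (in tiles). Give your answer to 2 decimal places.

|zone P| = 22, |zone Q| = 47, |zone P∩zone Q| = 4.1594.
|zone P △ zone Q| = |zone P| + |zone Q| − 2·|zone P∩zone Q| = 22 + 47 − 8.3188 = 60.68.

60.68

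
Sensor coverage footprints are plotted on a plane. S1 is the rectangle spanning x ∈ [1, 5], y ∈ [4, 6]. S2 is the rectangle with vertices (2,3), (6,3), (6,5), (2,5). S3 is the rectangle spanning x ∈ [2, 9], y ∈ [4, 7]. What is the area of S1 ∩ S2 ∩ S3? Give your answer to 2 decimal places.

3.00

The intersection is the polygon with vertices (2,4), (2,5), (5,5), (5,4).
By the shoelace formula its area is 3.00.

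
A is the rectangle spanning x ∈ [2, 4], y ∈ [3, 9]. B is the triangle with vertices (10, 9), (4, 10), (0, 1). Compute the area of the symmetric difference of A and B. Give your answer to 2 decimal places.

24.24

|A| = 12, |B| = 29, |A∩B| = 8.3778.
|A △ B| = |A| + |B| − 2·|A∩B| = 12 + 29 − 16.7556 = 24.24.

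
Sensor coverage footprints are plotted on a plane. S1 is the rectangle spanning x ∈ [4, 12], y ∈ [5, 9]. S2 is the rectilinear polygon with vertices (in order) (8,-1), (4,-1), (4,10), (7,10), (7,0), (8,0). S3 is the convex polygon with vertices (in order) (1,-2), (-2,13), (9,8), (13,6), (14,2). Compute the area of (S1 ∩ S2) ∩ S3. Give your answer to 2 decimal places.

11.99

The region (S1 ∩ S2) ∩ S3 is the polygon with vertices (7,5), (4,5), (4,9), (6.8,9), (7,8.909).
By the shoelace formula its area is 11.99.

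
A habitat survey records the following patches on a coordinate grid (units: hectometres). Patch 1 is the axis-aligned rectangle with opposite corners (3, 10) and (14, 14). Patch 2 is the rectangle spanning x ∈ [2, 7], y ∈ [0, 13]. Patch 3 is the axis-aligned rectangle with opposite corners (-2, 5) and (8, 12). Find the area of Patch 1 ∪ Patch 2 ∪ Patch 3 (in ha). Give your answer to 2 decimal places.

By inclusion–exclusion:
Individual areas: |Patch 1| = 44, |Patch 2| = 65, |Patch 3| = 70.
|Patch 1∩Patch 2|: x∈[3,7], y∈[10,13] → 4·3 = 12.
|Patch 1∩Patch 3|: x∈[3,8], y∈[10,12] → 5·2 = 10.
|Patch 2∩Patch 3|: x∈[2,7], y∈[5,12] → 5·7 = 35.
|Patch 1∩Patch 2∩Patch 3| = 8.
|Patch 1 ∪ Patch 2 ∪ Patch 3| = 179 − 57 + 8 = 130.00.

130.00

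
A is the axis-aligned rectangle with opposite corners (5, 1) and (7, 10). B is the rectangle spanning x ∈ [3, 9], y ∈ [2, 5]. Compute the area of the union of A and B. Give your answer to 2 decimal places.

30.00

By inclusion–exclusion:
Individual areas: |A| = 18, |B| = 18.
|A∩B|: x∈[5,7], y∈[2,5] → 2·3 = 6.
|A ∪ B| = 36 − 6 = 30.00.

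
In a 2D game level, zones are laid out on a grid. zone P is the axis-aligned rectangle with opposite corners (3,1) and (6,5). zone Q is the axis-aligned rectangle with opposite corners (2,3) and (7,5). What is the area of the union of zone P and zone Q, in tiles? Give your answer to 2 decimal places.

16.00

By inclusion–exclusion:
Individual areas: |zone P| = 12, |zone Q| = 10.
|zone P∩zone Q|: x∈[3,6], y∈[3,5] → 3·2 = 6.
|zone P ∪ zone Q| = 22 − 6 = 16.00.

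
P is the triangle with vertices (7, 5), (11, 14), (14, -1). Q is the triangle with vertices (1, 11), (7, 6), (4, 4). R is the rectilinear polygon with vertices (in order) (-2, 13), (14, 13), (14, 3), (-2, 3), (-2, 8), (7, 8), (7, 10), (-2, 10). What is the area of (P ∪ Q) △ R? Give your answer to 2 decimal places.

107.28

|P ∪ Q| = 57.
|(P ∪ Q) ∩ R| = 45.8587.
|(P ∪ Q) △ R| = 57 + 142 − 91.7175 = 107.28.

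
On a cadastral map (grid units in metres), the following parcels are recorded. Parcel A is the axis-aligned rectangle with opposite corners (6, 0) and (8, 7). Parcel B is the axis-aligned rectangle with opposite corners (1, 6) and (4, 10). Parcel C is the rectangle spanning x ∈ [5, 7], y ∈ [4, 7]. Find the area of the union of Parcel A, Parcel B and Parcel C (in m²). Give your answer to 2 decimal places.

By inclusion–exclusion:
Individual areas: |Parcel A| = 14, |Parcel B| = 12, |Parcel C| = 6.
|Parcel A∩Parcel B| = 0 (no overlap).
|Parcel A∩Parcel C|: x∈[6,7], y∈[4,7] → 1·3 = 3.
|Parcel B∩Parcel C| = 0 (no overlap).
|Parcel A∩Parcel B∩Parcel C| = 0.
|Parcel A ∪ Parcel B ∪ Parcel C| = 32 − 3 + 0 = 29.00.

29.00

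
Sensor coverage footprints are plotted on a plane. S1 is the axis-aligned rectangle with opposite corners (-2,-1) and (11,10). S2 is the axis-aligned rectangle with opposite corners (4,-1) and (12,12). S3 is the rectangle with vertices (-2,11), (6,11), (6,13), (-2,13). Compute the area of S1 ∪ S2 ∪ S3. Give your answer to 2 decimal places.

By inclusion–exclusion:
Individual areas: |S1| = 143, |S2| = 104, |S3| = 16.
|S1∩S2|: x∈[4,11], y∈[-1,10] → 7·11 = 77.
|S1∩S3| = 0 (no overlap).
|S2∩S3|: x∈[4,6], y∈[11,12] → 2·1 = 2.
|S1∩S2∩S3| = 0.
|S1 ∪ S2 ∪ S3| = 263 − 79 + 0 = 184.00.

184.00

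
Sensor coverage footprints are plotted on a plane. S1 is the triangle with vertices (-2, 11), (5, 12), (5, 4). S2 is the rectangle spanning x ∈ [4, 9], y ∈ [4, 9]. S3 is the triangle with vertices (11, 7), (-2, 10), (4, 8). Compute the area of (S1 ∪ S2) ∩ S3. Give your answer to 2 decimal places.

The region (S1 ∪ S2) ∩ S3 is the polygon with vertices (9,7.286), (4,8), (-0.5,9.5), (-0.7,9.7), (9,7.462).
By the shoelace formula its area is 3.72.

3.72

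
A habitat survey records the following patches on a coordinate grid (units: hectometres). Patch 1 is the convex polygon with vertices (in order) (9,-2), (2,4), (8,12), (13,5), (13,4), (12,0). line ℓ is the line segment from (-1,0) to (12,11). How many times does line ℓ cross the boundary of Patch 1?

The segment meets the boundary at (9.952,9.267), (2.858,3.265).

2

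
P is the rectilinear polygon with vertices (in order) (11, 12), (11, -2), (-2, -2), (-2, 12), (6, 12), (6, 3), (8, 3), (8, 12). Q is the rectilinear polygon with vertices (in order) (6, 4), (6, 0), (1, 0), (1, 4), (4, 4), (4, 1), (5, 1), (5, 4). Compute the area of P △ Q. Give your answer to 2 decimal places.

147.00

|P| = 164, |Q| = 17, |P∩Q| = 17.
|P △ Q| = |P| + |Q| − 2·|P∩Q| = 164 + 17 − 34 = 147.00.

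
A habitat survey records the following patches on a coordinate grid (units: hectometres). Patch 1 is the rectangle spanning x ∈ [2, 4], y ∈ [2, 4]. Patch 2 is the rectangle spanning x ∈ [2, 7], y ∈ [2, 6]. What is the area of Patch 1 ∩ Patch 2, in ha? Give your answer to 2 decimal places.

|Patch 1∩Patch 2|: x∈[2,4], y∈[2,4] → 2·2 = 4.

4.00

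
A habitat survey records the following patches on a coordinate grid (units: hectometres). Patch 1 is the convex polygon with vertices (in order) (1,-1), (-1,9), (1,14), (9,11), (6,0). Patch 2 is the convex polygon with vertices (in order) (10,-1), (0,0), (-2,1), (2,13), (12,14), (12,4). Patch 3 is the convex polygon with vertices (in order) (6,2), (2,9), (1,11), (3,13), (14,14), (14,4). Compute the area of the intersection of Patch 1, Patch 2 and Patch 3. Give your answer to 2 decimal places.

The intersection is the polygon with vertices (1.5,11.5), (3,13), (3.537,13.049), (9,11), (6.585,2.146), (6,2), (2,9), (1.2,10.6).
By the shoelace formula its area is 47.45.

47.45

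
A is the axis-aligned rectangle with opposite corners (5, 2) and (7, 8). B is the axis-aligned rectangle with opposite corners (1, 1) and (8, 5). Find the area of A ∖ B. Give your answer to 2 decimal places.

6.00

|A∩B|: x∈[5,7], y∈[2,5] → 2·3 = 6.
|A| = 12.
|A ∖ B| = |A| − |A∩B| = 12 − 6 = 6.00.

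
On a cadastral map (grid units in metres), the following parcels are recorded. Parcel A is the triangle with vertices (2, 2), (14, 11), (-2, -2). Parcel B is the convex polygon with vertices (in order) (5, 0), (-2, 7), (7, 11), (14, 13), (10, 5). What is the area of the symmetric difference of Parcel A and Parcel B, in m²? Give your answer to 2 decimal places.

|Parcel A| = 6, |Parcel B| = 92, |Parcel A∩Parcel B| = 3.8567.
|Parcel A △ Parcel B| = |Parcel A| + |Parcel B| − 2·|Parcel A∩Parcel B| = 6 + 92 − 7.7134 = 90.29.

90.29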